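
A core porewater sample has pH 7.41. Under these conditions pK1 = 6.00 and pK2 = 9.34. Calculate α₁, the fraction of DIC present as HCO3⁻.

α₁ = 1 / (1 + [H⁺]/K1 + K2/[H⁺]) = 1 / (1 + 10^-1.41 + 10^-1.93)
   = 1 / (1 + 0.038905 + 0.011749) = 1/1.0507 = 0.9518

α₁ = 0.952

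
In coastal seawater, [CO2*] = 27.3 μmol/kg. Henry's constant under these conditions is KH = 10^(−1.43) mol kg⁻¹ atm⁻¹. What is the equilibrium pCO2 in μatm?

pCO2 = 735 μatm

KH = 10^(−1.43) = 3.715×10^-2 mol kg⁻¹ atm⁻¹
pCO2 = [CO2*]/KH = 27.3×10^-6 / 3.715×10^-2 = 7.35×10^-4 atm = 735 μatm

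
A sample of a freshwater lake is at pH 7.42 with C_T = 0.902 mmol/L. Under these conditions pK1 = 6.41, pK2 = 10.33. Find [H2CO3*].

[CO2*] = 0.0802 mmol/L

α₀ = 1 / (1 + K1/[H⁺] + K1K2/[H⁺]²) = 1 / (1 + 10^+1.01 + 10^-1.90)
   = 1 / (1 + 10.233 + 0.012589) = 1/11.246 = 0.08892
[CO2*] = α₀ × DIC = 0.08892 × 0.902 = 0.0802 mmol/L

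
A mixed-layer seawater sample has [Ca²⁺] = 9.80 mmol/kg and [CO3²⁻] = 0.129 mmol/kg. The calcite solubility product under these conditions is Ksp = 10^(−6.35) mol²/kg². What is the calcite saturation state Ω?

Ksp = 10^(−6.35) = 4.467×10^-7
Ω = [Ca²⁺][CO3²⁻]/Ksp = (9.80×10^-3)(0.129×10^-3) / 4.467×10^-7 = 2.83

Ω = 2.83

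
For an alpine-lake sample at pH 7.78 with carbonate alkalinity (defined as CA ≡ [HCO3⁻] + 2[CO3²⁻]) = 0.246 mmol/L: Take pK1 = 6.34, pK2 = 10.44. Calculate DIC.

CA = [HCO3⁻] + 2[CO3²⁻] = (α₁ + 2α₂)·DIC
At pH 7.78: [H⁺]/K1 = 10^-1.44 = 0.036308, K2/[H⁺] = 10^-2.66 = 0.0021878
α₁ = 1/(1 + 0.036308 + 0.0021878) = 1/1.0385 = 0.9629; α₂ = α₁·K2/[H⁺] = 0.002107
α₁ + 2α₂ = 0.9671
DIC = CA / (α₁ + 2α₂) = 0.246 / 0.9671 = 0.254 mmol/L

DIC = 0.254 mmol/L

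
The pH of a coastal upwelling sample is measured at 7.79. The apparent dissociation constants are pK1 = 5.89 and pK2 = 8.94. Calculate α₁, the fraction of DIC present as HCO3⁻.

α₁ = 1 / (1 + [H⁺]/K1 + K2/[H⁺]) = 1 / (1 + 10^-1.90 + 10^-1.15)
   = 1 / (1 + 0.012589 + 0.070795) = 1/1.0834 = 0.9230

α₁ = 0.923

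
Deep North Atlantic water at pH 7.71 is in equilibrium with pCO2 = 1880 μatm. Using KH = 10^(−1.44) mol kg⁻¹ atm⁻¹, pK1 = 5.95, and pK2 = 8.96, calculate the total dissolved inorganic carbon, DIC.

DIC = 4.22 mmol/kg

[CO2*] = KH · pCO2 = 10^(−1.44) × 1880×10^-6 = 6.826×10^-5 mol/kg
α₀ = 1/(1 + K1/[H⁺] + K1K2/[H⁺]²) = 1/(1 + 10^+1.76 + 10^+0.51) = 0.01619
DIC = [CO2*]/α₀ = 6.826×10^-5 / 0.01619 = 4.22 mmol/kg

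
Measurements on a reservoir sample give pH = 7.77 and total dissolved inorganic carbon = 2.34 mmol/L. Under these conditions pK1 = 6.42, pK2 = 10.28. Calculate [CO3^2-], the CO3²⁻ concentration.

α₂ = 1 / (1 + [H⁺]/K2 + [H⁺]²/(K1K2)) = 1 / (1 + 10^+2.51 + 10^+1.16)
   = 1 / (1 + 323.59 + 14.454) = 1/339.05 = 0.002949
[CO3²⁻] = α₂ × DIC = 0.002949 × 2.34 = 0.00690 mmol/L = 6.90 μmol/L

[CO3²⁻] = 6.90 μmol/L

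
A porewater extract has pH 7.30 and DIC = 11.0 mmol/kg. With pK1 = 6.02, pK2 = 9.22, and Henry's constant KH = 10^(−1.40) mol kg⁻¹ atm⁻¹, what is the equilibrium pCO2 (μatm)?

α₀ = 1 / (1 + K1/[H⁺] + K1K2/[H⁺]²) = 1 / (1 + 10^+1.28 + 10^-0.64)
   = 1 / (1 + 19.055 + 0.22909) = 1/20.284 = 0.04930
[CO2*] = α₀ × DIC = 0.04930 × 11.0 = 0.5423 mmol/kg
pCO2 = [CO2*]/KH = 5.423×10^-4 / 3.981×10^-2 = 1.36×10^4 μatm

pCO2 = 1.36×10^4 μatm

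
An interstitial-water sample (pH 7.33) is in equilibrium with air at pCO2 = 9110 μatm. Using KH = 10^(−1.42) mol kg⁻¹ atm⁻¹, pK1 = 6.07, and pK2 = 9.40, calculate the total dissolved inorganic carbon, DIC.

DIC = 6.70 mmol/kg

[CO2*] = KH · pCO2 = 10^(−1.42) × 9110×10^-6 = 3.464×10^-4 mol/kg
α₀ = 1/(1 + K1/[H⁺] + K1K2/[H⁺]²) = 1/(1 + 10^+1.26 + 10^-0.81) = 0.05167
DIC = [CO2*]/α₀ = 3.464×10^-4 / 0.05167 = 6.70 mmol/kg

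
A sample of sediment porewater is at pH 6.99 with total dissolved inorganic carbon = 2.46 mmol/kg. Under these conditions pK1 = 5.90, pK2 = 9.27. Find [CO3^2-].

[CO3²⁻] = 11.9 μmol/kg

α₂ = 1 / (1 + [H⁺]/K2 + [H⁺]²/(K1K2)) = 1 / (1 + 10^+2.28 + 10^+1.19)
   = 1 / (1 + 190.55 + 15.488) = 1/207.03 = 0.004830
[CO3²⁻] = α₂ × DIC = 0.004830 × 2.46 = 0.0119 mmol/kg = 11.9 μmol/kg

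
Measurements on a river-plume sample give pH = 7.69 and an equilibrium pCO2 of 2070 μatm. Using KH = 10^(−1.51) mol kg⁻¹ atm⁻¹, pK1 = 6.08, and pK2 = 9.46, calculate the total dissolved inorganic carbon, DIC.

DIC = 2.71 mmol/kg

[CO2*] = KH · pCO2 = 10^(−1.51) × 2070×10^-6 = 6.397×10^-5 mol/kg
α₀ = 1/(1 + K1/[H⁺] + K1K2/[H⁺]²) = 1/(1 + 10^+1.61 + 10^-0.16) = 0.02357
DIC = [CO2*]/α₀ = 6.397×10^-5 / 0.02357 = 2.71 mmol/kg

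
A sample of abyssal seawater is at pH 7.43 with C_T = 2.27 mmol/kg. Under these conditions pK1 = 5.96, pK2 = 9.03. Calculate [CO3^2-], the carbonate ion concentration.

[CO3²⁻] = 0.0538 mmol/kg

α₂ = 1 / (1 + [H⁺]/K2 + [H⁺]²/(K1K2)) = 1 / (1 + 10^+1.60 + 10^+0.13)
   = 1 / (1 + 39.811 + 1.3490) = 1/42.160 = 0.02372
[CO3²⁻] = α₂ × DIC = 0.02372 × 2.27 = 0.0538 mmol/kg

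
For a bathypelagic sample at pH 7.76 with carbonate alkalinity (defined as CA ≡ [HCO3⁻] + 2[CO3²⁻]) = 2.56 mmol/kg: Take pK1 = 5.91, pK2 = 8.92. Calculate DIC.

DIC = 2.44 mmol/kg

CA = [HCO3⁻] + 2[CO3²⁻] = (α₁ + 2α₂)·DIC
At pH 7.76: [H⁺]/K1 = 10^-1.85 = 0.014125, K2/[H⁺] = 10^-1.16 = 0.069183
α₁ = 1/(1 + 0.014125 + 0.069183) = 1/1.0833 = 0.9231; α₂ = α₁·K2/[H⁺] = 0.06386
α₁ + 2α₂ = 1.0508
DIC = CA / (α₁ + 2α₂) = 2.56 / 1.0508 = 2.44 mmol/kg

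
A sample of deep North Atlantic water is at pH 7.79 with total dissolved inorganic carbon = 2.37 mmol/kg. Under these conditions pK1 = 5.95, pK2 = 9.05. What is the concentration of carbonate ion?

α₂ = 1 / (1 + [H⁺]/K2 + [H⁺]²/(K1K2)) = 1 / (1 + 10^+1.26 + 10^-0.58)
   = 1 / (1 + 18.197 + 0.26303) = 1/19.460 = 0.05139
[CO3²⁻] = α₂ × DIC = 0.05139 × 2.37 = 0.122 mmol/kg

[CO3²⁻] = 0.122 mmol/kg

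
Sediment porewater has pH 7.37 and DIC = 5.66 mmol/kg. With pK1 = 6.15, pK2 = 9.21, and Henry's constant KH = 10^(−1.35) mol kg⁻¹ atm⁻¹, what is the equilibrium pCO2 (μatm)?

pCO2 = 7100 μatm

α₀ = 1 / (1 + K1/[H⁺] + K1K2/[H⁺]²) = 1 / (1 + 10^+1.22 + 10^-0.62)
   = 1 / (1 + 16.596 + 0.23988) = 1/17.836 = 0.05607
[CO2*] = α₀ × DIC = 0.05607 × 5.66 = 0.3173 mmol/kg
pCO2 = [CO2*]/KH = 3.173×10^-4 / 4.467×10^-2 = 7100 μatm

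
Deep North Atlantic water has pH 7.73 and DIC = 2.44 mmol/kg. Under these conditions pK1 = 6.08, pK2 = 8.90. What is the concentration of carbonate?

α₂ = 1 / (1 + [H⁺]/K2 + [H⁺]²/(K1K2)) = 1 / (1 + 10^+1.17 + 10^-0.48)
   = 1 / (1 + 14.791 + 0.33113) = 1/16.122 = 0.06203
[CO3²⁻] = α₂ × DIC = 0.06203 × 2.44 = 0.151 mmol/kg

[CO3²⁻] = 0.151 mmol/kg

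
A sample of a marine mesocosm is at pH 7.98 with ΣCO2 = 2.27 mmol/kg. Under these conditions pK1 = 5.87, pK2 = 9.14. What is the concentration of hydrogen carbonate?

α₁ = 1 / (1 + [H⁺]/K1 + K2/[H⁺]) = 1 / (1 + 10^-2.11 + 10^-1.16)
   = 1 / (1 + 0.0077625 + 0.069183) = 1/1.0769 = 0.9286
[HCO3⁻] = α₁ × DIC = 0.9286 × 2.27 = 2.11 mmol/kg

[HCO3⁻] = 2.11 mmol/kg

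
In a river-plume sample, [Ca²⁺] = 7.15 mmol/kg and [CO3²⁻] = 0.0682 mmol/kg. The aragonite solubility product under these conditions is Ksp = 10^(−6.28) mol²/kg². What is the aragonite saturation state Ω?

Ksp = 10^(−6.28) = 5.248×10^-7
Ω = [Ca²⁺][CO3²⁻]/Ksp = (7.15×10^-3)(0.0682×10^-3) / 5.248×10^-7 = 0.929

Ω = 0.929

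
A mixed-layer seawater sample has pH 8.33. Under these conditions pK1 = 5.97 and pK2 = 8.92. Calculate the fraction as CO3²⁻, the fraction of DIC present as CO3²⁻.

α₂ = 1 / (1 + [H⁺]/K2 + [H⁺]²/(K1K2)) = 1 / (1 + 10^+0.59 + 10^-1.77)
   = 1 / (1 + 3.8905 + 0.016982) = 1/4.9074 = 0.2038

α₂ = 0.204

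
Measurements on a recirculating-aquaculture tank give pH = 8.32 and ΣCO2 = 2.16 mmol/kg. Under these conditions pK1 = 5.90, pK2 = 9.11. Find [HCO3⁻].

α₁ = 1 / (1 + [H⁺]/K1 + K2/[H⁺]) = 1 / (1 + 10^-2.42 + 10^-0.79)
   = 1 / (1 + 0.0038019 + 0.16218) = 1/1.1660 = 0.8576
[HCO3⁻] = α₁ × DIC = 0.8576 × 2.16 = 1.85 mmol/kg

[HCO3⁻] = 1.85 mmol/kg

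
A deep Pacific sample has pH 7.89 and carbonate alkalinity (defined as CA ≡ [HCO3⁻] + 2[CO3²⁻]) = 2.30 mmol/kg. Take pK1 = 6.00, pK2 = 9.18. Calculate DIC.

CA = [HCO3⁻] + 2[CO3²⁻] = (α₁ + 2α₂)·DIC
At pH 7.89: [H⁺]/K1 = 10^-1.89 = 0.012882, K2/[H⁺] = 10^-1.29 = 0.051286
α₁ = 1/(1 + 0.012882 + 0.051286) = 1/1.0642 = 0.9397; α₂ = α₁·K2/[H⁺] = 0.04819
α₁ + 2α₂ = 1.0361
DIC = CA / (α₁ + 2α₂) = 2.30 / 1.0361 = 2.22 mmol/kg

DIC = 2.22 mmol/kg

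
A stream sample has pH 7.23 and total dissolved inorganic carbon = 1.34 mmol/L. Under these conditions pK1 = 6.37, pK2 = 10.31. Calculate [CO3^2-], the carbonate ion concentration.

[CO3²⁻] = 0.979 μmol/L

α₂ = 1 / (1 + [H⁺]/K2 + [H⁺]²/(K1K2)) = 1 / (1 + 10^+3.08 + 10^+2.22)
   = 1 / (1 + 1202.3 + 165.96) = 1/1369.2 = 0.0007303
[CO3²⁻] = α₂ × DIC = 0.0007303 × 1.34 = 0.000979 mmol/L = 0.979 μmol/L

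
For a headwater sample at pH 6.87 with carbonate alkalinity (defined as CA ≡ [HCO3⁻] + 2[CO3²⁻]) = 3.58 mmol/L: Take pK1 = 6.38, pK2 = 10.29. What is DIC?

CA = [HCO3⁻] + 2[CO3²⁻] = (α₁ + 2α₂)·DIC
At pH 6.87: [H⁺]/K1 = 10^-0.49 = 0.32359, K2/[H⁺] = 10^-3.42 = 0.00038019
α₁ = 1/(1 + 0.32359 + 0.00038019) = 1/1.3240 = 0.7553; α₂ = α₁·K2/[H⁺] = 0.0002872
α₁ + 2α₂ = 0.7559
DIC = CA / (α₁ + 2α₂) = 3.58 / 0.7559 = 4.74 mmol/L

DIC = 4.74 mmol/L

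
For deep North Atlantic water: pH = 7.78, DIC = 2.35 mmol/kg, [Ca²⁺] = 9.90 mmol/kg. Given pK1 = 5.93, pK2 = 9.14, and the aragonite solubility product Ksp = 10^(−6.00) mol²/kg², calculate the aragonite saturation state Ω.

α₂ = 1 / (1 + [H⁺]/K2 + [H⁺]²/(K1K2)) = 1 / (1 + 10^+1.36 + 10^-0.49)
   = 1 / (1 + 22.909 + 0.32359) = 1/24.232 = 0.04127
[CO3²⁻] = α₂ × DIC = 0.04127 × 2.35 = 0.09698 mmol/kg
Ksp = 10^(−6.00) = 1.000×10^-6
Ω = [Ca²⁺][CO3²⁻]/Ksp = (9.90×10^-3)(9.698×10^-5) / 1.000×10^-6 = 0.960

Ω = 0.960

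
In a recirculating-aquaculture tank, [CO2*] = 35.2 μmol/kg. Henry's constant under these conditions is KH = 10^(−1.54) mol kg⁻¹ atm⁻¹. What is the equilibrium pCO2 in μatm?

KH = 10^(−1.54) = 2.884×10^-2 mol kg⁻¹ atm⁻¹
pCO2 = [CO2*]/KH = 35.2×10^-6 / 2.884×10^-2 = 1.22×10^-3 atm = 1220 μatm

pCO2 = 1220 μatm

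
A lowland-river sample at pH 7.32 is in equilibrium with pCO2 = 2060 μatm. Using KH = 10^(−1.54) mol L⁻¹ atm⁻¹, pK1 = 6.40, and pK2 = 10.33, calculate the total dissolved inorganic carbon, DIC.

[CO2*] = KH · pCO2 = 10^(−1.54) × 2060×10^-6 = 5.941×10^-5 mol/L
α₀ = 1/(1 + K1/[H⁺] + K1K2/[H⁺]²) = 1/(1 + 10^+0.92 + 10^-2.09) = 0.1072
DIC = [CO2*]/α₀ = 5.941×10^-5 / 0.1072 = 0.554 mmol/L

DIC = 0.554 mmol/L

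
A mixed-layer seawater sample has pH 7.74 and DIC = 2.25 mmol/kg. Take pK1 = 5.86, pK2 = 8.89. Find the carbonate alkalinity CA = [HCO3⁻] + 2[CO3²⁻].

CA = 2.37 mmol/kg

CA = [HCO3⁻] + 2[CO3²⁻] = (α₁ + 2α₂)·DIC
At pH 7.74: [H⁺]/K1 = 10^-1.88 = 0.013183, K2/[H⁺] = 10^-1.15 = 0.070795
α₁ = 1/(1 + 0.013183 + 0.070795) = 1/1.0840 = 0.9225; α₂ = α₁·K2/[H⁺] = 0.06531
α₁ + 2α₂ = 1.0531
CA = 1.0531 × 2.25 = 2.37 mmol/kg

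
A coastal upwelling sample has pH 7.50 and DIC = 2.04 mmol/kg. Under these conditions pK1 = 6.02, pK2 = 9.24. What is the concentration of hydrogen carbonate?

α₁ = 1 / (1 + [H⁺]/K1 + K2/[H⁺]) = 1 / (1 + 10^-1.48 + 10^-1.74)
   = 1 / (1 + 0.033113 + 0.018197) = 1/1.0513 = 0.9512
[HCO3⁻] = α₁ × DIC = 0.9512 × 2.04 = 1.94 mmol/kg

[HCO3⁻] = 1.94 mmol/kg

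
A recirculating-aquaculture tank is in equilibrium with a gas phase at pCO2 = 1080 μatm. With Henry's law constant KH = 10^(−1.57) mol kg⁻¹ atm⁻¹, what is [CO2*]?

[CO2*] = 29.1 μmol/kg

KH = 10^(−1.57) = 2.692×10^-2 mol kg⁻¹ atm⁻¹
[CO2*] = KH · pCO2 = 2.692×10^-2 × 1080×10^-6 atm = 2.91×10^-5 mol/kg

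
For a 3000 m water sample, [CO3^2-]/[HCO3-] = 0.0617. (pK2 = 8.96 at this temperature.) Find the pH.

pH = 7.75

From K2 = [H⁺][CO3^2-]/[HCO3-]:  pH = pK2 + log₁₀([CO3^2-]/[HCO3-])
log₁₀(0.0617) = -1.210
pH = 8.96 + (-1.210) = 7.75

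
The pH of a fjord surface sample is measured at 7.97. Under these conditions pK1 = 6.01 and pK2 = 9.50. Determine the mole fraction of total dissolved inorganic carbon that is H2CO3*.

α₀ = 1 / (1 + K1/[H⁺] + K1K2/[H⁺]²) = 1 / (1 + 10^+1.96 + 10^+0.43)
   = 1 / (1 + 91.201 + 2.6915) = 1/94.893 = 0.01054

α₀ = 0.0105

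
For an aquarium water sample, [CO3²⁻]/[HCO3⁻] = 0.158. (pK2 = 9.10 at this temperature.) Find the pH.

From K2 = [H⁺][CO3²⁻]/[HCO3⁻]:  pH = pK2 + log₁₀([CO3²⁻]/[HCO3⁻])
log₁₀(0.158) = -0.801
pH = 9.10 + (-0.801) = 8.30

pH = 8.30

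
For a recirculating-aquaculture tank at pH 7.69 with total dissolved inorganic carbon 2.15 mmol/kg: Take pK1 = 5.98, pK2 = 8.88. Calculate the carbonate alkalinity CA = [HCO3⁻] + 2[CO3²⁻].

CA = 2.24 mmol/kg

CA = [HCO3⁻] + 2[CO3²⁻] = (α₁ + 2α₂)·DIC
At pH 7.69: [H⁺]/K1 = 10^-1.71 = 0.019498, K2/[H⁺] = 10^-1.19 = 0.064565
α₁ = 1/(1 + 0.019498 + 0.064565) = 1/1.0841 = 0.9225; α₂ = α₁·K2/[H⁺] = 0.05956
α₁ + 2α₂ = 1.0416
CA = 1.0416 × 2.15 = 2.24 mmol/kg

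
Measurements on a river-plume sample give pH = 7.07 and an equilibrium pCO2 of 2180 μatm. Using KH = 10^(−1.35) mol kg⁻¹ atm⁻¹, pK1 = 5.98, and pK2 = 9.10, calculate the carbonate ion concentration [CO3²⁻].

[CO3²⁻] = 11.2 μmol/kg

[CO2*] = KH · pCO2 = 10^(−1.35) × 2180×10^-6 = 9.738×10^-5 mol/kg
α₀ = 1/(1 + K1/[H⁺] + K1K2/[H⁺]²) = 1/(1 + 10^+1.09 + 10^-0.94) = 0.07453
DIC = [CO2*]/α₀ = 9.738×10^-5 / 0.07453 = 1.307 mmol/kg
[CO3²⁻] = α₂·DIC; α₂ = 0.008557, so [CO3²⁻] = 0.008557 × 1.307 = 0.0112 mmol/kg = 11.2 μmol/kg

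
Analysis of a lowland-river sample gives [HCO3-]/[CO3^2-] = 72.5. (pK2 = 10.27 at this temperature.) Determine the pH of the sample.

From K2 = [H⁺][CO3^2-]/[HCO3-]:  pH = pK2 − log₁₀([HCO3-]/[CO3^2-])
log₁₀(72.5) = +1.860
pH = 10.27 − (+1.860) = 8.41

pH = 8.41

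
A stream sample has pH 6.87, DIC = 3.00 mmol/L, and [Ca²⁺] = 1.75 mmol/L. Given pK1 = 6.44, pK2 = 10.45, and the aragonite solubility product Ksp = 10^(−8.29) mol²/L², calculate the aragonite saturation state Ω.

Ω = 0.196

α₂ = 1 / (1 + [H⁺]/K2 + [H⁺]²/(K1K2)) = 1 / (1 + 10^+3.58 + 10^+3.15)
   = 1 / (1 + 3801.9 + 1412.5) = 1/5215.4 = 0.0001917
[CO3²⁻] = α₂ × DIC = 0.0001917 × 3.00 = 0.0005752 mmol/L = 0.5752 μmol/L
Ksp = 10^(−8.29) = 5.129×10^-9
Ω = [Ca²⁺][CO3²⁻]/Ksp = (1.75×10^-3)(5.752×10^-7) / 5.129×10^-9 = 0.196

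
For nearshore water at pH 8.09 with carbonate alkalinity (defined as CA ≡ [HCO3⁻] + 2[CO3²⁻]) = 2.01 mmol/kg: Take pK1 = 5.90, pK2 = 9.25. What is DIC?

CA = [HCO3⁻] + 2[CO3²⁻] = (α₁ + 2α₂)·DIC
At pH 8.09: [H⁺]/K1 = 10^-2.19 = 0.0064565, K2/[H⁺] = 10^-1.16 = 0.069183
α₁ = 1/(1 + 0.0064565 + 0.069183) = 1/1.0756 = 0.9297; α₂ = α₁·K2/[H⁺] = 0.06432
α₁ + 2α₂ = 1.0583
DIC = CA / (α₁ + 2α₂) = 2.01 / 1.0583 = 1.90 mmol/kg

DIC = 1.90 mmol/kg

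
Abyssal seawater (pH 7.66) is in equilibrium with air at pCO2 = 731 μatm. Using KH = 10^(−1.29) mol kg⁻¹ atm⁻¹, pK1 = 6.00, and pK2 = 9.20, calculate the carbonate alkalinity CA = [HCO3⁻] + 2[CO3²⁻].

[CO2*] = KH · pCO2 = 10^(−1.29) × 731×10^-6 = 3.749×10^-5 mol/kg
α₀ = 1/(1 + K1/[H⁺] + K1K2/[H⁺]²) = 1/(1 + 10^+1.66 + 10^+0.12) = 0.02082
DIC = [CO2*]/α₀ = 3.749×10^-5 / 0.02082 = 1.801 mmol/kg
CA = (α₁ + 2α₂)·DIC = (0.9517 + 2×0.02745) × 1.801 = 1.81 mmol/kg

CA = 1.81 mmol/kg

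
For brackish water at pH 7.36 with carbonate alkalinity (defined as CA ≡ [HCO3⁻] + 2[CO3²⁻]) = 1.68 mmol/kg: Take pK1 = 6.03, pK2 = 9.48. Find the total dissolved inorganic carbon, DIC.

DIC = 1.74 mmol/kg

CA = [HCO3⁻] + 2[CO3²⁻] = (α₁ + 2α₂)·DIC
At pH 7.36: [H⁺]/K1 = 10^-1.33 = 0.046774, K2/[H⁺] = 10^-2.12 = 0.0075858
α₁ = 1/(1 + 0.046774 + 0.0075858) = 1/1.0544 = 0.9484; α₂ = α₁·K2/[H⁺] = 0.007195
α₁ + 2α₂ = 0.9628
DIC = CA / (α₁ + 2α₂) = 1.68 / 0.9628 = 1.74 mmol/kg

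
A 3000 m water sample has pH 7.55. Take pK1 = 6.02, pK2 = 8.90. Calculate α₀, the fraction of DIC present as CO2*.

α₀ = 0.0275

α₀ = 1 / (1 + K1/[H⁺] + K1K2/[H⁺]²) = 1 / (1 + 10^+1.53 + 10^+0.18)
   = 1 / (1 + 33.884 + 1.5136) = 1/36.398 = 0.02747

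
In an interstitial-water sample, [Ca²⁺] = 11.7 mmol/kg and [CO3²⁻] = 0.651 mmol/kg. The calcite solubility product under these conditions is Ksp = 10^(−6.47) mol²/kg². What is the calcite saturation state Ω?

Ksp = 10^(−6.47) = 3.388×10^-7
Ω = [Ca²⁺][CO3²⁻]/Ksp = (11.7×10^-3)(0.651×10^-3) / 3.388×10^-7 = 22.5

Ω = 22.5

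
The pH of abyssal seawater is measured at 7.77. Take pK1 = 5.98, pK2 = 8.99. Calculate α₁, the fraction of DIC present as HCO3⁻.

α₁ = 0.929

α₁ = 1 / (1 + [H⁺]/K1 + K2/[H⁺]) = 1 / (1 + 10^-1.79 + 10^-1.22)
   = 1 / (1 + 0.016218 + 0.060256) = 1/1.0765 = 0.9290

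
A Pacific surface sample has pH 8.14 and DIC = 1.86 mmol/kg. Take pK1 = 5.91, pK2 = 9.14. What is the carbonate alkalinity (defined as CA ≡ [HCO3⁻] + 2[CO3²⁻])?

CA = 2.02 mmol/kg

CA = [HCO3⁻] + 2[CO3²⁻] = (α₁ + 2α₂)·DIC
At pH 8.14: [H⁺]/K1 = 10^-2.23 = 0.0058884, K2/[H⁺] = 10^-1.00 = 0.10000
α₁ = 1/(1 + 0.0058884 + 0.10000) = 1/1.1059 = 0.9043; α₂ = α₁·K2/[H⁺] = 0.09043
α₁ + 2α₂ = 1.0851
CA = 1.0851 × 1.86 = 2.02 mmol/kg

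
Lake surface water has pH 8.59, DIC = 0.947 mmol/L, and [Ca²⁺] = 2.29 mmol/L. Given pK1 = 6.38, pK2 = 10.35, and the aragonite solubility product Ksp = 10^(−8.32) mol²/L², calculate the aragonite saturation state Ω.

α₂ = 1 / (1 + [H⁺]/K2 + [H⁺]²/(K1K2)) = 1 / (1 + 10^+1.76 + 10^-0.45)
   = 1 / (1 + 57.544 + 0.35481) = 1/58.899 = 0.01698
[CO3²⁻] = α₂ × DIC = 0.01698 × 0.947 = 0.01608 mmol/L = 16.08 μmol/L
Ksp = 10^(−8.32) = 4.786×10^-9
Ω = [Ca²⁺][CO3²⁻]/Ksp = (2.29×10^-3)(1.608×10^-5) / 4.786×10^-9 = 7.69

Ω = 7.69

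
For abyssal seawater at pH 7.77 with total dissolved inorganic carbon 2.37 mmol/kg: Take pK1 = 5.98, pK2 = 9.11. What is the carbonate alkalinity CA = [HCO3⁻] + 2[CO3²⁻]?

CA = 2.44 mmol/kg

CA = [HCO3⁻] + 2[CO3²⁻] = (α₁ + 2α₂)·DIC
At pH 7.77: [H⁺]/K1 = 10^-1.79 = 0.016218, K2/[H⁺] = 10^-1.34 = 0.045709
α₁ = 1/(1 + 0.016218 + 0.045709) = 1/1.0619 = 0.9417; α₂ = α₁·K2/[H⁺] = 0.04304
α₁ + 2α₂ = 1.0278
CA = 1.0278 × 2.37 = 2.44 mmol/kg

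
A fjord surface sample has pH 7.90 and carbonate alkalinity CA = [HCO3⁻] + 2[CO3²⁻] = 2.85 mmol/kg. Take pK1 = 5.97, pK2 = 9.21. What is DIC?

CA = [HCO3⁻] + 2[CO3²⁻] = (α₁ + 2α₂)·DIC
At pH 7.90: [H⁺]/K1 = 10^-1.93 = 0.011749, K2/[H⁺] = 10^-1.31 = 0.048978
α₁ = 1/(1 + 0.011749 + 0.048978) = 1/1.0607 = 0.9427; α₂ = α₁·K2/[H⁺] = 0.04617
α₁ + 2α₂ = 1.0351
DIC = CA / (α₁ + 2α₂) = 2.85 / 1.0351 = 2.75 mmol/kg

DIC = 2.75 mmol/kg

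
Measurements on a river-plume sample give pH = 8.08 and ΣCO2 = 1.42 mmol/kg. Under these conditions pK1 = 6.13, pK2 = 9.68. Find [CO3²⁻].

[CO3²⁻] = 0.0344 mmol/kg

α₂ = 1 / (1 + [H⁺]/K2 + [H⁺]²/(K1K2)) = 1 / (1 + 10^+1.60 + 10^-0.35)
   = 1 / (1 + 39.811 + 0.44668) = 1/41.257 = 0.02424
[CO3²⁻] = α₂ × DIC = 0.02424 × 1.42 = 0.0344 mmol/kg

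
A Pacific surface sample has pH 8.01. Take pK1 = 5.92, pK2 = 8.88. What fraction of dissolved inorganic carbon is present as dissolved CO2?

α₀ = 1 / (1 + K1/[H⁺] + K1K2/[H⁺]²) = 1 / (1 + 10^+2.09 + 10^+1.22)
   = 1 / (1 + 123.03 + 16.596) = 1/140.62 = 0.007111

α₀ = 0.00711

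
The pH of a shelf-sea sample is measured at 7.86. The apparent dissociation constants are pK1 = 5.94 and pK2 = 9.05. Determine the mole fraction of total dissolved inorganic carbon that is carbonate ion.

α₂ = 0.0600

α₂ = 1 / (1 + [H⁺]/K2 + [H⁺]²/(K1K2)) = 1 / (1 + 10^+1.19 + 10^-0.73)
   = 1 / (1 + 15.488 + 0.18621) = 1/16.674 = 0.05997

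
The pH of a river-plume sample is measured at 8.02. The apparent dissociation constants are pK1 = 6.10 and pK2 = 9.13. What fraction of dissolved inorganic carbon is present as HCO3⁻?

α₁ = 1 / (1 + [H⁺]/K1 + K2/[H⁺]) = 1 / (1 + 10^-1.92 + 10^-1.11)
   = 1 / (1 + 0.012023 + 0.077625) = 1/1.0896 = 0.9177

α₁ = 0.918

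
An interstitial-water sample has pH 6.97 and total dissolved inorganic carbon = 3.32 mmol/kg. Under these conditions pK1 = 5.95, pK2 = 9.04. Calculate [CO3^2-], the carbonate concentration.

[CO3²⁻] = 0.0256 mmol/kg

α₂ = 1 / (1 + [H⁺]/K2 + [H⁺]²/(K1K2)) = 1 / (1 + 10^+2.07 + 10^+1.05)
   = 1 / (1 + 117.49 + 11.220) = 1/129.71 = 0.007710
[CO3²⁻] = α₂ × DIC = 0.007710 × 3.32 = 0.0256 mmol/kg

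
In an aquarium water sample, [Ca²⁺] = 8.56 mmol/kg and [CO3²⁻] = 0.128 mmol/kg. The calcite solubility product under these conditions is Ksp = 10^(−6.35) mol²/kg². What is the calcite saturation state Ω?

Ω = 2.45

Ksp = 10^(−6.35) = 4.467×10^-7
Ω = [Ca²⁺][CO3²⁻]/Ksp = (8.56×10^-3)(0.128×10^-3) / 4.467×10^-7 = 2.45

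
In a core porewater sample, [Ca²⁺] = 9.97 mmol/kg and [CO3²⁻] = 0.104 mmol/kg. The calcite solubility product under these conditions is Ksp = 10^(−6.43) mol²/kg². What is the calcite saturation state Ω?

Ksp = 10^(−6.43) = 3.715×10^-7
Ω = [Ca²⁺][CO3²⁻]/Ksp = (9.97×10^-3)(0.104×10^-3) / 3.715×10^-7 = 2.79

Ω = 2.79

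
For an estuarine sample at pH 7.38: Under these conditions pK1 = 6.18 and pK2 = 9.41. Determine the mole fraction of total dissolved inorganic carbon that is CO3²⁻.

α₂ = 0.00870

α₂ = 1 / (1 + [H⁺]/K2 + [H⁺]²/(K1K2)) = 1 / (1 + 10^+2.03 + 10^+0.83)
   = 1 / (1 + 107.15 + 6.7608) = 1/114.91 = 0.008702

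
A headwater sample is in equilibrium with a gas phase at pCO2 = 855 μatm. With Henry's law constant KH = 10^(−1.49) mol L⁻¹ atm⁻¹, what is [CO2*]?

KH = 10^(−1.49) = 3.236×10^-2 mol L⁻¹ atm⁻¹
[CO2*] = KH · pCO2 = 3.236×10^-2 × 855×10^-6 atm = 2.77×10^-5 mol/L

[CO2*] = 27.7 μmol/L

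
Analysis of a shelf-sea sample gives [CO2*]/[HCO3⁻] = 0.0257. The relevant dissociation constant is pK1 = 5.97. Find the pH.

From K1 = [H⁺][HCO3⁻]/[CO2*]:  pH = pK1 − log₁₀([CO2*]/[HCO3⁻])
log₁₀(0.0257) = -1.590
pH = 5.97 − (-1.590) = 7.56

pH = 7.56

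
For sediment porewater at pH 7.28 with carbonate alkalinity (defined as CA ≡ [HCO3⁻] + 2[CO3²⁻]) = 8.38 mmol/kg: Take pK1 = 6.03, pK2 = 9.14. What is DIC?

CA = [HCO3⁻] + 2[CO3²⁻] = (α₁ + 2α₂)·DIC
At pH 7.28: [H⁺]/K1 = 10^-1.25 = 0.056234, K2/[H⁺] = 10^-1.86 = 0.013804
α₁ = 1/(1 + 0.056234 + 0.013804) = 1/1.0700 = 0.9345; α₂ = α₁·K2/[H⁺] = 0.01290
α₁ + 2α₂ = 0.9603
DIC = CA / (α₁ + 2α₂) = 8.38 / 0.9603 = 8.73 mmol/kg

DIC = 8.73 mmol/kg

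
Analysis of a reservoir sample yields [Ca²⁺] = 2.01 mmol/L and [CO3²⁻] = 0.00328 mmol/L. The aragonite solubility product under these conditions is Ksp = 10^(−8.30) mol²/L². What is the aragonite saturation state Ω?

Ksp = 10^(−8.30) = 5.012×10^-9
Ω = [Ca²⁺][CO3²⁻]/Ksp = (2.01×10^-3)(0.00328×10^-3) / 5.012×10^-9 = 1.32

Ω = 1.32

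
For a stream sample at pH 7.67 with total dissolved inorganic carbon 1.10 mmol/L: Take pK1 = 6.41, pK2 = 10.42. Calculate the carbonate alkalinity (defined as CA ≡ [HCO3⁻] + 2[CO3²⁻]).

CA = 1.04 mmol/L

CA = [HCO3⁻] + 2[CO3²⁻] = (α₁ + 2α₂)·DIC
At pH 7.67: [H⁺]/K1 = 10^-1.26 = 0.054954, K2/[H⁺] = 10^-2.75 = 0.0017783
α₁ = 1/(1 + 0.054954 + 0.0017783) = 1/1.0567 = 0.9463; α₂ = α₁·K2/[H⁺] = 0.001683
α₁ + 2α₂ = 0.9497
CA = 0.9497 × 1.10 = 1.04 mmol/L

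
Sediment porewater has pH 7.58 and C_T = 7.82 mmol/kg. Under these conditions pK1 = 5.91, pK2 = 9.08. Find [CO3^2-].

α₂ = 1 / (1 + [H⁺]/K2 + [H⁺]²/(K1K2)) = 1 / (1 + 10^+1.50 + 10^-0.17)
   = 1 / (1 + 31.623 + 0.67608) = 1/33.299 = 0.03003
[CO3²⁻] = α₂ × DIC = 0.03003 × 7.82 = 0.235 mmol/kg

[CO3²⁻] = 0.235 mmol/kg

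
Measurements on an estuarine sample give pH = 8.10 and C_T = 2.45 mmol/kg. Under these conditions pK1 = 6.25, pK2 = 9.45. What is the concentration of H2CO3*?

[CO2*] = 0.0327 mmol/kg

α₀ = 1 / (1 + K1/[H⁺] + K1K2/[H⁺]²) = 1 / (1 + 10^+1.85 + 10^+0.50)
   = 1 / (1 + 70.795 + 3.1623) = 1/74.957 = 0.01334
[CO2*] = α₀ × DIC = 0.01334 × 2.45 = 0.0327 mmol/kg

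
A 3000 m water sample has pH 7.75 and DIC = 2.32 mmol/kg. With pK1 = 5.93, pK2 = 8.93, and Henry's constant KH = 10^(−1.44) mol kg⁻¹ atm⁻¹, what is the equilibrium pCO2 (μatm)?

pCO2 = 894 μatm

α₀ = 1 / (1 + K1/[H⁺] + K1K2/[H⁺]²) = 1 / (1 + 10^+1.82 + 10^+0.64)
   = 1 / (1 + 66.069 + 4.3652) = 1/71.435 = 0.01400
[CO2*] = α₀ × DIC = 0.01400 × 2.32 = 0.03248 mmol/kg
pCO2 = [CO2*]/KH = 3.248×10^-5 / 3.631×10^-2 = 894 μatm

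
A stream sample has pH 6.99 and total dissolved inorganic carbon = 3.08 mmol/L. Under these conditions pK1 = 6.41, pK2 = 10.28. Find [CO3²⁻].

α₂ = 1 / (1 + [H⁺]/K2 + [H⁺]²/(K1K2)) = 1 / (1 + 10^+3.29 + 10^+2.71)
   = 1 / (1 + 1949.8 + 512.86) = 1/2463.7 = 0.0004059
[CO3²⁻] = α₂ × DIC = 0.0004059 × 3.08 = 0.00125 mmol/L = 1.25 μmol/L

[CO3²⁻] = 1.25 μmol/L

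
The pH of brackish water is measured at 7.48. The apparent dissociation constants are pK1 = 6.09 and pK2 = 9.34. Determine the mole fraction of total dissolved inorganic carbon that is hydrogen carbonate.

α₁ = 1 / (1 + [H⁺]/K1 + K2/[H⁺]) = 1 / (1 + 10^-1.39 + 10^-1.86)
   = 1 / (1 + 0.040738 + 0.013804) = 1/1.0545 = 0.9483

α₁ = 0.948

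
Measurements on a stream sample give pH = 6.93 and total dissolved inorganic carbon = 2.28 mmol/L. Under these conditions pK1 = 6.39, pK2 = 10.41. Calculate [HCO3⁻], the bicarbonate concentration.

[HCO3⁻] = 1.77 mmol/L

α₁ = 1 / (1 + [H⁺]/K1 + K2/[H⁺]) = 1 / (1 + 10^-0.54 + 10^-3.48)
   = 1 / (1 + 0.28840 + 0.00033113) = 1/1.2887 = 0.7760
[HCO3⁻] = α₁ × DIC = 0.7760 × 2.28 = 1.77 mmol/L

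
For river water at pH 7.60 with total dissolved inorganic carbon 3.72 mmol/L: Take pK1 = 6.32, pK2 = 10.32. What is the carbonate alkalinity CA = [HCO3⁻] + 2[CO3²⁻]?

CA = [HCO3⁻] + 2[CO3²⁻] = (α₁ + 2α₂)·DIC
At pH 7.60: [H⁺]/K1 = 10^-1.28 = 0.052481, K2/[H⁺] = 10^-2.72 = 0.0019055
α₁ = 1/(1 + 0.052481 + 0.0019055) = 1/1.0544 = 0.9484; α₂ = α₁·K2/[H⁺] = 0.001807
α₁ + 2α₂ = 0.9520
CA = 0.9520 × 3.72 = 3.54 mmol/L

CA = 3.54 mmol/L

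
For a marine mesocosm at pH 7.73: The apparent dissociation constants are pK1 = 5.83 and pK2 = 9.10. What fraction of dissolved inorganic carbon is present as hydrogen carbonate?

α₁ = 0.948

α₁ = 1 / (1 + [H⁺]/K1 + K2/[H⁺]) = 1 / (1 + 10^-1.90 + 10^-1.37)
   = 1 / (1 + 0.012589 + 0.042658) = 1/1.0552 = 0.9476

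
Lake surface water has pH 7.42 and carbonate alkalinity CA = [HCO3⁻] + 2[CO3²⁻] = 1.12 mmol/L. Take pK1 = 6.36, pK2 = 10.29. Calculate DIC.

CA = [HCO3⁻] + 2[CO3²⁻] = (α₁ + 2α₂)·DIC
At pH 7.42: [H⁺]/K1 = 10^-1.06 = 0.087096, K2/[H⁺] = 10^-2.87 = 0.0013490
α₁ = 1/(1 + 0.087096 + 0.0013490) = 1/1.0884 = 0.9187; α₂ = α₁·K2/[H⁺] = 0.001239
α₁ + 2α₂ = 0.9212
DIC = CA / (α₁ + 2α₂) = 1.12 / 0.9212 = 1.22 mmol/L

DIC = 1.22 mmol/L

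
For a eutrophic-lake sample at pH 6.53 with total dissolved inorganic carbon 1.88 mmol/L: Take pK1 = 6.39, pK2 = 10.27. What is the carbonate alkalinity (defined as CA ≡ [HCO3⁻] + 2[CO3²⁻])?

CA = 1.09 mmol/L

CA = [HCO3⁻] + 2[CO3²⁻] = (α₁ + 2α₂)·DIC
At pH 6.53: [H⁺]/K1 = 10^-0.14 = 0.72444, K2/[H⁺] = 10^-3.74 = 0.00018197
α₁ = 1/(1 + 0.72444 + 0.00018197) = 1/1.7246 = 0.5798; α₂ = α₁·K2/[H⁺] = 0.0001055
α₁ + 2α₂ = 0.5800
CA = 0.5800 × 1.88 = 1.09 mmol/L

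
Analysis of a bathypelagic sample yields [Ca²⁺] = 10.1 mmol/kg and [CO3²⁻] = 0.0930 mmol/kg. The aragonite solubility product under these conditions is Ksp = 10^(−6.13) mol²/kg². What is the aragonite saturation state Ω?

Ω = 1.27

Ksp = 10^(−6.13) = 7.413×10^-7
Ω = [Ca²⁺][CO3²⁻]/Ksp = (10.1×10^-3)(0.0930×10^-3) / 7.413×10^-7 = 1.27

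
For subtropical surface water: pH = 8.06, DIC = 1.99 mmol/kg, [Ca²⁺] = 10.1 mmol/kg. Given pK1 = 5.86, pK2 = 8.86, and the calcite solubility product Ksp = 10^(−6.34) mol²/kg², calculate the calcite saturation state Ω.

α₂ = 1 / (1 + [H⁺]/K2 + [H⁺]²/(K1K2)) = 1 / (1 + 10^+0.80 + 10^-1.40)
   = 1 / (1 + 6.3096 + 0.039811) = 1/7.3494 = 0.1361
[CO3²⁻] = α₂ × DIC = 0.1361 × 1.99 = 0.2708 mmol/kg
Ksp = 10^(−6.34) = 4.571×10^-7
Ω = [Ca²⁺][CO3²⁻]/Ksp = (10.1×10^-3)(2.708×10^-4) / 4.571×10^-7 = 5.98

Ω = 5.98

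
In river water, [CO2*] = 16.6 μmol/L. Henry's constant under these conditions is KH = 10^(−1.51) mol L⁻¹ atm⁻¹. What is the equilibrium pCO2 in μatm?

pCO2 = 537 μatm

KH = 10^(−1.51) = 3.090×10^-2 mol L⁻¹ atm⁻¹
pCO2 = [CO2*]/KH = 16.6×10^-6 / 3.090×10^-2 = 5.37×10^-4 atm = 537 μatm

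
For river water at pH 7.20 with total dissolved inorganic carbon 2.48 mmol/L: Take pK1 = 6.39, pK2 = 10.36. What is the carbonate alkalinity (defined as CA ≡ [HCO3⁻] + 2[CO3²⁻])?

CA = 2.15 mmol/L

CA = [HCO3⁻] + 2[CO3²⁻] = (α₁ + 2α₂)·DIC
At pH 7.20: [H⁺]/K1 = 10^-0.81 = 0.15488, K2/[H⁺] = 10^-3.16 = 0.00069183
α₁ = 1/(1 + 0.15488 + 0.00069183) = 1/1.1556 = 0.8654; α₂ = α₁·K2/[H⁺] = 0.0005987
α₁ + 2α₂ = 0.8666
CA = 0.8666 × 2.48 = 2.15 mmol/L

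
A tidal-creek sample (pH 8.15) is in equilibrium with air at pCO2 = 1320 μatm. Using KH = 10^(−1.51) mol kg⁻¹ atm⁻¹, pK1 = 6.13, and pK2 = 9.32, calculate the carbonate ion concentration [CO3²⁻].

[CO3²⁻] = 0.289 mmol/kg

[CO2*] = KH · pCO2 = 10^(−1.51) × 1320×10^-6 = 4.079×10^-5 mol/kg
α₀ = 1/(1 + K1/[H⁺] + K1K2/[H⁺]²) = 1/(1 + 10^+2.02 + 10^+0.85) = 0.008866
DIC = [CO2*]/α₀ = 4.079×10^-5 / 0.008866 = 4.601 mmol/kg
[CO3²⁻] = α₂·DIC; α₂ = 0.06277, so [CO3²⁻] = 0.06277 × 4.601 = 0.289 mmol/kg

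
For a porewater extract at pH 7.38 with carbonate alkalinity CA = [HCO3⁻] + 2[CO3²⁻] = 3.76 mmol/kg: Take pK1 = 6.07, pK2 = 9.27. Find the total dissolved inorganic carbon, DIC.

CA = [HCO3⁻] + 2[CO3²⁻] = (α₁ + 2α₂)·DIC
At pH 7.38: [H⁺]/K1 = 10^-1.31 = 0.048978, K2/[H⁺] = 10^-1.89 = 0.012882
α₁ = 1/(1 + 0.048978 + 0.012882) = 1/1.0619 = 0.9417; α₂ = α₁·K2/[H⁺] = 0.01213
α₁ + 2α₂ = 0.9660
DIC = CA / (α₁ + 2α₂) = 3.76 / 0.9660 = 3.89 mmol/kg

DIC = 3.89 mmol/kg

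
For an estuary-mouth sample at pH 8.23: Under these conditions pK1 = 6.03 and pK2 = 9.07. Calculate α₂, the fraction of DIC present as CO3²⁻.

α₂ = 1 / (1 + [H⁺]/K2 + [H⁺]²/(K1K2)) = 1 / (1 + 10^+0.84 + 10^-1.36)
   = 1 / (1 + 6.9183 + 0.043652) = 1/7.9620 = 0.1256

α₂ = 0.126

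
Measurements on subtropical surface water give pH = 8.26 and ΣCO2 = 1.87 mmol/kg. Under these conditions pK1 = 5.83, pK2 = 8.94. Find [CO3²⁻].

[CO3²⁻] = 0.322 mmol/kg

α₂ = 1 / (1 + [H⁺]/K2 + [H⁺]²/(K1K2)) = 1 / (1 + 10^+0.68 + 10^-1.75)
   = 1 / (1 + 4.7863 + 0.017783) = 1/5.8041 = 0.1723
[CO3²⁻] = α₂ × DIC = 0.1723 × 1.87 = 0.322 mmol/kg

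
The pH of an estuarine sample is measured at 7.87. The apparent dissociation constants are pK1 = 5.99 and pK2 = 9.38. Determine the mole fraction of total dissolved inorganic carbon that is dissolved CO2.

α₀ = 1 / (1 + K1/[H⁺] + K1K2/[H⁺]²) = 1 / (1 + 10^+1.88 + 10^+0.37)
   = 1 / (1 + 75.858 + 2.3442) = 1/79.202 = 0.01263

α₀ = 0.0126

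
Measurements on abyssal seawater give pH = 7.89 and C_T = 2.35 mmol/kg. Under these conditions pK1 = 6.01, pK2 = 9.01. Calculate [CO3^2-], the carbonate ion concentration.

α₂ = 1 / (1 + [H⁺]/K2 + [H⁺]²/(K1K2)) = 1 / (1 + 10^+1.12 + 10^-0.76)
   = 1 / (1 + 13.183 + 0.17378) = 1/14.356 = 0.06966
[CO3²⁻] = α₂ × DIC = 0.06966 × 2.35 = 0.164 mmol/kg

[CO3²⁻] = 0.164 mmol/kg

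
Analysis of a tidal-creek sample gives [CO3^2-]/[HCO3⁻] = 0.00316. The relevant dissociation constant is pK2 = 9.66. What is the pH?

From K2 = [H⁺][CO3^2-]/[HCO3⁻]:  pH = pK2 + log₁₀([CO3^2-]/[HCO3⁻])
log₁₀(0.00316) = -2.500
pH = 9.66 + (-2.500) = 7.16

pH = 7.16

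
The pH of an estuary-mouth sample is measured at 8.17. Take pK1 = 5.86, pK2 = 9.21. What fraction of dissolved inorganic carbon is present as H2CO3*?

α₀ = 0.00447

α₀ = 1 / (1 + K1/[H⁺] + K1K2/[H⁺]²) = 1 / (1 + 10^+2.31 + 10^+1.27)
   = 1 / (1 + 204.17 + 18.621) = 1/223.79 = 0.004468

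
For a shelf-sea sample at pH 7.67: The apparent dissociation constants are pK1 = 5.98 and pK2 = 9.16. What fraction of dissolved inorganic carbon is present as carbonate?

α₂ = 1 / (1 + [H⁺]/K2 + [H⁺]²/(K1K2)) = 1 / (1 + 10^+1.49 + 10^-0.20)
   = 1 / (1 + 30.903 + 0.63096) = 1/32.534 = 0.03074

α₂ = 0.0307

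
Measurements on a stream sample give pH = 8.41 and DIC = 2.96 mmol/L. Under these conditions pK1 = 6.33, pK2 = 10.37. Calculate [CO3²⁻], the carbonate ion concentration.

α₂ = 1 / (1 + [H⁺]/K2 + [H⁺]²/(K1K2)) = 1 / (1 + 10^+1.96 + 10^-0.12)
   = 1 / (1 + 91.201 + 0.75858) = 1/92.960 = 0.01076
[CO3²⁻] = α₂ × DIC = 0.01076 × 2.96 = 0.0318 mmol/L

[CO3²⁻] = 0.0318 mmol/L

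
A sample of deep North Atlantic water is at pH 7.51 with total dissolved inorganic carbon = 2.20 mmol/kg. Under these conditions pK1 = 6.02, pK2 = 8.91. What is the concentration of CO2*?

α₀ = 1 / (1 + K1/[H⁺] + K1K2/[H⁺]²) = 1 / (1 + 10^+1.49 + 10^+0.09)
   = 1 / (1 + 30.903 + 1.2303) = 1/33.133 = 0.03018
[CO2*] = α₀ × DIC = 0.03018 × 2.20 = 0.0664 mmol/kg

[CO2*] = 0.0664 mmol/kg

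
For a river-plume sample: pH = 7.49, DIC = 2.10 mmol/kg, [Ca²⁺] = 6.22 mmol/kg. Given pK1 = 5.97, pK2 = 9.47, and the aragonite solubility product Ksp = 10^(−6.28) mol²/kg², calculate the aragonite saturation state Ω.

α₂ = 1 / (1 + [H⁺]/K2 + [H⁺]²/(K1K2)) = 1 / (1 + 10^+1.98 + 10^+0.46)
   = 1 / (1 + 95.499 + 2.8840) = 1/99.383 = 0.01006
[CO3²⁻] = α₂ × DIC = 0.01006 × 2.10 = 0.02113 mmol/kg
Ksp = 10^(−6.28) = 5.248×10^-7
Ω = [Ca²⁺][CO3²⁻]/Ksp = (6.22×10^-3)(2.113×10^-5) / 5.248×10^-7 = 0.250

Ω = 0.250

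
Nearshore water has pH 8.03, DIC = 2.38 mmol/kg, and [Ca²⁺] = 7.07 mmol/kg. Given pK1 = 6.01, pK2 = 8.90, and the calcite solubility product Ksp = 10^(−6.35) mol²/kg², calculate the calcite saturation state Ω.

α₂ = 1 / (1 + [H⁺]/K2 + [H⁺]²/(K1K2)) = 1 / (1 + 10^+0.87 + 10^-1.15)
   = 1 / (1 + 7.4131 + 0.070795) = 1/8.4839 = 0.1179
[CO3²⁻] = α₂ × DIC = 0.1179 × 2.38 = 0.2805 mmol/kg
Ksp = 10^(−6.35) = 4.467×10^-7
Ω = [Ca²⁺][CO3²⁻]/Ksp = (7.07×10^-3)(2.805×10^-4) / 4.467×10^-7 = 4.44

Ω = 4.44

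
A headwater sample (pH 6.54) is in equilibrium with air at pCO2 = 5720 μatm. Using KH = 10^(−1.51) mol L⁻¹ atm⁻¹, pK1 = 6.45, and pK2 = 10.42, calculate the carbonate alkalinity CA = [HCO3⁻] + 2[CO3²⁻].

[CO2*] = KH · pCO2 = 10^(−1.51) × 5720×10^-6 = 1.768×10^-4 mol/L
α₀ = 1/(1 + K1/[H⁺] + K1K2/[H⁺]²) = 1/(1 + 10^+0.09 + 10^-3.79) = 0.4483
DIC = [CO2*]/α₀ = 1.768×10^-4 / 0.4483 = 0.3943 mmol/L
CA = (α₁ + 2α₂)·DIC = (0.5516 + 2×7.271×10^-5) × 0.3943 = 0.218 mmol/L

CA = 0.218 mmol/L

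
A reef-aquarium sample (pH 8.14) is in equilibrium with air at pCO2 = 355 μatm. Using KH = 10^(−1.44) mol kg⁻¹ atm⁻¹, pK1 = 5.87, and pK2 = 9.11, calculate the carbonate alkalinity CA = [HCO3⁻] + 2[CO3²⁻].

CA = 2.91 mmol/kg

[CO2*] = KH · pCO2 = 10^(−1.44) × 355×10^-6 = 1.289×10^-5 mol/kg
α₀ = 1/(1 + K1/[H⁺] + K1K2/[H⁺]²) = 1/(1 + 10^+2.27 + 10^+1.30) = 0.004827
DIC = [CO2*]/α₀ = 1.289×10^-5 / 0.004827 = 2.670 mmol/kg
CA = (α₁ + 2α₂)·DIC = (0.8989 + 2×0.09631) × 2.670 = 2.91 mmol/kg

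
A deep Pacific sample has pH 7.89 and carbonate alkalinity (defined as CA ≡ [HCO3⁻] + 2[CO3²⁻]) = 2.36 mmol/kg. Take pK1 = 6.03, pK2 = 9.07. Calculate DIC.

CA = [HCO3⁻] + 2[CO3²⁻] = (α₁ + 2α₂)·DIC
At pH 7.89: [H⁺]/K1 = 10^-1.86 = 0.013804, K2/[H⁺] = 10^-1.18 = 0.066069
α₁ = 1/(1 + 0.013804 + 0.066069) = 1/1.0799 = 0.9260; α₂ = α₁·K2/[H⁺] = 0.06118
α₁ + 2α₂ = 1.0484
DIC = CA / (α₁ + 2α₂) = 2.36 / 1.0484 = 2.25 mmol/kg

DIC = 2.25 mmol/kg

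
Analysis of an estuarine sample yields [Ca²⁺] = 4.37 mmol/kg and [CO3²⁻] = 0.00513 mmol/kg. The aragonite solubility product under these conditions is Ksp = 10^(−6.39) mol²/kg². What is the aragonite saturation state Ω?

Ω = 0.0550

Ksp = 10^(−6.39) = 4.074×10^-7
Ω = [Ca²⁺][CO3²⁻]/Ksp = (4.37×10^-3)(0.00513×10^-3) / 4.074×10^-7 = 0.0550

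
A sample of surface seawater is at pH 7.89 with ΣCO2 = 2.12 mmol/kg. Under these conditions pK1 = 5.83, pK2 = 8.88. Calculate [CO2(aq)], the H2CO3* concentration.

[CO2*] = 16.6 μmol/kg

α₀ = 1 / (1 + K1/[H⁺] + K1K2/[H⁺]²) = 1 / (1 + 10^+2.06 + 10^+1.07)
   = 1 / (1 + 114.82 + 11.749) = 1/127.56 = 0.007839
[CO2*] = α₀ × DIC = 0.007839 × 2.12 = 0.0166 mmol/kg = 16.6 μmol/kg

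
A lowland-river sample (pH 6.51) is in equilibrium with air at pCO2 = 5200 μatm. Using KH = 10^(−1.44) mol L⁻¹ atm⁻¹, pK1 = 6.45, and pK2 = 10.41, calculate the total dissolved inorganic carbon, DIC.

[CO2*] = KH · pCO2 = 10^(−1.44) × 5200×10^-6 = 1.888×10^-4 mol/L
α₀ = 1/(1 + K1/[H⁺] + K1K2/[H⁺]²) = 1/(1 + 10^+0.06 + 10^-3.84) = 0.4655
DIC = [CO2*]/α₀ = 1.888×10^-4 / 0.4655 = 0.406 mmol/L

DIC = 0.406 mmol/L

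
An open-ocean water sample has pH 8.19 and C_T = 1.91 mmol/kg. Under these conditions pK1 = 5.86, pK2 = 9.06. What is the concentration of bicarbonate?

α₁ = 1 / (1 + [H⁺]/K1 + K2/[H⁺]) = 1 / (1 + 10^-2.33 + 10^-0.87)
   = 1 / (1 + 0.0046774 + 0.13490) = 1/1.1396 = 0.8775
[HCO3⁻] = α₁ × DIC = 0.8775 × 1.91 = 1.68 mmol/kg

[HCO3⁻] = 1.68 mmol/kg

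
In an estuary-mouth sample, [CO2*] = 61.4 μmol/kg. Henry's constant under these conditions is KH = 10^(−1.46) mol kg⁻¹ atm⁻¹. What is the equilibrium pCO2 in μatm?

KH = 10^(−1.46) = 3.467×10^-2 mol kg⁻¹ atm⁻¹
pCO2 = [CO2*]/KH = 61.4×10^-6 / 3.467×10^-2 = 1.77×10^-3 atm = 1770 μatm

pCO2 = 1770 μatm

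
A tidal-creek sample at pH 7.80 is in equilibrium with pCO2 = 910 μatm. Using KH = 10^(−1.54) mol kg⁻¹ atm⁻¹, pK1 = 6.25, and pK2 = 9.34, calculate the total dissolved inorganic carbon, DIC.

[CO2*] = KH · pCO2 = 10^(−1.54) × 910×10^-6 = 2.624×10^-5 mol/kg
α₀ = 1/(1 + K1/[H⁺] + K1K2/[H⁺]²) = 1/(1 + 10^+1.55 + 10^+0.01) = 0.02666
DIC = [CO2*]/α₀ = 2.624×10^-5 / 0.02666 = 0.984 mmol/kg

DIC = 0.984 mmol/kg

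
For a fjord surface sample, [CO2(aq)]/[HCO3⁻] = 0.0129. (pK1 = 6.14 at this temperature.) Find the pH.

pH = 8.03

From K1 = [H⁺][HCO3⁻]/[CO2(aq)]:  pH = pK1 − log₁₀([CO2(aq)]/[HCO3⁻])
log₁₀(0.0129) = -1.889
pH = 6.14 − (-1.889) = 8.03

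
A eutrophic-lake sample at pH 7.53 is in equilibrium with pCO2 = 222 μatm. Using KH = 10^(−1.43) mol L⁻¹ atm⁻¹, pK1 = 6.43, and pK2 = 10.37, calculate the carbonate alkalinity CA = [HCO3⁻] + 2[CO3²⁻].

CA = 0.104 mmol/L

[CO2*] = KH · pCO2 = 10^(−1.43) × 222×10^-6 = 8.248×10^-6 mol/L
α₀ = 1/(1 + K1/[H⁺] + K1K2/[H⁺]²) = 1/(1 + 10^+1.10 + 10^-1.74) = 0.07349
DIC = [CO2*]/α₀ = 8.248×10^-6 / 0.07349 = 0.1122 mmol/L
CA = (α₁ + 2α₂)·DIC = (0.9252 + 2×0.001337) × 0.1122 = 0.104 mmol/L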